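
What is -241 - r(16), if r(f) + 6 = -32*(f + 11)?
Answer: 629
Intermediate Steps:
r(f) = -358 - 32*f (r(f) = -6 - 32*(f + 11) = -6 - 32*(11 + f) = -6 + (-352 - 32*f) = -358 - 32*f)
-241 - r(16) = -241 - (-358 - 32*16) = -241 - (-358 - 512) = -241 - 1*(-870) = -241 + 870 = 629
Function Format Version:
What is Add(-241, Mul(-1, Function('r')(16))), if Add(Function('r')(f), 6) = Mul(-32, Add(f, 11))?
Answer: 629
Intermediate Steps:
Function('r')(f) = Add(-358, Mul(-32, f)) (Function('r')(f) = Add(-6, Mul(-32, Add(f, 11))) = Add(-6, Mul(-32, Add(11, f))) = Add(-6, Add(-352, Mul(-32, f))) = Add(-358, Mul(-32, f)))
Add(-241, Mul(-1, Function('r')(16))) = Add(-241, Mul(-1, Add(-358, Mul(-32, 16)))) = Add(-241, Mul(-1, Add(-358, -512))) = Add(-241, Mul(-1, -870)) = Add(-241, 870) = 629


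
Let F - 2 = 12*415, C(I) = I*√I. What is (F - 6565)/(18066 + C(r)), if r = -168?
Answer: -4766413/55186998 - 44324*I*√42/27593499 ≈ -0.086368 - 0.01041*I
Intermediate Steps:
C(I) = I^(3/2)
F = 4982 (F = 2 + 12*415 = 2 + 4980 = 4982)
(F - 6565)/(18066 + C(r)) = (4982 - 6565)/(18066 + (-168)^(3/2)) = -1583/(18066 - 336*I*√42)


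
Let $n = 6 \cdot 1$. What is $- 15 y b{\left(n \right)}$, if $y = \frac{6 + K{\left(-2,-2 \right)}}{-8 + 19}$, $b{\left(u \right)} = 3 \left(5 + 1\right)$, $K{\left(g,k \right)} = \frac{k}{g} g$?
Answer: $- \frac{1080}{11} \approx -98.182$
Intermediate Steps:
$K{\left(g,k \right)} = k$
$n = 6$
$b{\left(u \right)} = 18$ ($b{\left(u \right)} = 3 \cdot 6 = 18$)
$y = \frac{4}{11}$ ($y = \frac{6 - 2}{-8 + 19} = \frac{4}{11} \approx 0.36364$)
$- 15 y b{\left(n \right)} = \left(-15\right) \frac{4}{11} \cdot 18 = \left(- \frac{60}{11}\right) 18 = - \frac{1080}{11}$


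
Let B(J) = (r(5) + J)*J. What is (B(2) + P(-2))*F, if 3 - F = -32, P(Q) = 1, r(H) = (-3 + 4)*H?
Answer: 525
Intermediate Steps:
r(H) = H (r(H) = 1*H = H)
B(J) = J*(5 + J) (B(J) = (5 + J)*J = J*(5 + J))
F = 35 (F = 3 - 1*(-32) = 3 + 32 = 35)
(B(2) + P(-2))*F = (2*(5 + 2) + 1)*35 = (2*7 + 1)*35 = (14 + 1)*35 = 15*35 = 525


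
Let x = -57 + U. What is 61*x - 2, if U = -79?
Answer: -8298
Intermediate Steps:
x = -136 (x = -57 - 79 = -136)
61*x - 2 = 61*(-136) - 2 = -8296 - 2 = -8298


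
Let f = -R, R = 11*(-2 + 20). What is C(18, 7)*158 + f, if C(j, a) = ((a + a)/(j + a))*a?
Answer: 10534/25 ≈ 421.36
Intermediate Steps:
R = 198 (R = 11*18 = 198)
C(j, a) = 2*a**2/(a + j) (C(j, a) = ((2*a)/(a + j))*a = (2*a/(a + j))*a = 2*a**2/(a + j))
f = -198 (f = -1*198 = -198)
C(18, 7)*158 + f = (2*7**2/(7 + 18))*158 - 198 = (2*49/25)*158 - 198 = (2*49*(1/25))*158 - 198 = (98/25)*158 - 198 = 15484/25 - 198 = 10534/25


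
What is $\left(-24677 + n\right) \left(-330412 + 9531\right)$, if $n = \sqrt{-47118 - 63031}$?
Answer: $7918380437 - 320881 i \sqrt{110149} \approx 7.9184 \cdot 10^{9} - 1.065 \cdot 10^{8} i$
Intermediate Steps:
$n = i \sqrt{110149}$ ($n = \sqrt{-110149} = i \sqrt{110149} \approx 331.89 i$)
$\left(-24677 + n\right) \left(-330412 + 9531\right) = \left(-24677 + i \sqrt{110149}\right) \left(-330412 + 9531\right) = \left(-24677 + i \sqrt{110149}\right) \left(-320881\right) = 7918380437 - 320881 i \sqrt{110149}$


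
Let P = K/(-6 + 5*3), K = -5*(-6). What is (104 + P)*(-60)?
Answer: -6440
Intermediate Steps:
K = 30
P = 10/3 (P = 30/(-6 + 5*3) = 30/(-6 + 15) = 30/9 = 30*(1/9) = 10/3 ≈ 3.3333)
(104 + P)*(-60) = (104 + 10/3)*(-60) = (322/3)*(-60) = -6440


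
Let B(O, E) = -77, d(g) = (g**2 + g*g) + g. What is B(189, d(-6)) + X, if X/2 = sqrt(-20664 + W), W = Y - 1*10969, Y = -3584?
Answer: -77 + 6*I*sqrt(3913) ≈ -77.0 + 375.32*I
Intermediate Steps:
d(g) = g + 2*g**2 (d(g) = (g**2 + g**2) + g = 2*g**2 + g = g + 2*g**2)
W = -14553 (W = -3584 - 1*10969 = -3584 - 10969 = -14553)
X = 6*I*sqrt(3913) (X = 2*sqrt(-20664 - 14553) = 2*sqrt(-35217) = 2*(3*I*sqrt(3913)) = 6*I*sqrt(3913) ≈ 375.32*I)
B(189, d(-6)) + X = -77 + 6*I*sqrt(3913)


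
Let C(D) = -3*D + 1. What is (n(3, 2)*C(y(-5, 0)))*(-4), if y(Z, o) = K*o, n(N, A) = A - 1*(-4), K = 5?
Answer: -24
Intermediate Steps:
n(N, A) = 4 + A (n(N, A) = A + 4 = 4 + A)
y(Z, o) = 5*o
C(D) = 1 - 3*D
(n(3, 2)*C(y(-5, 0)))*(-4) = ((4 + 2)*(1 - 15*0))*(-4) = (6*(1 - 3*0))*(-4) = (6*(1 + 0))*(-4) = (6*1)*(-4) = 6*(-4) = -24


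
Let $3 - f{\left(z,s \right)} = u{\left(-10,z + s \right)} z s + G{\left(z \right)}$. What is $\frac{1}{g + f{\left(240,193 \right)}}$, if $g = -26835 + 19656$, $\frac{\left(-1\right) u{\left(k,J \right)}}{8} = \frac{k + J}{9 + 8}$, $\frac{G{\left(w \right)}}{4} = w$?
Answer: $\frac{17}{156608568} \approx 1.0855 \cdot 10^{-7}$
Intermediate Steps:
$G{\left(w \right)} = 4 w$
$u{\left(k,J \right)} = - \frac{8 J}{17} - \frac{8 k}{17}$ ($u{\left(k,J \right)} = - 8 \frac{k + J}{9 + 8} = - 8 \frac{J + k}{17} = - 8 \left(J + k\right) \frac{1}{17} = - 8 \left(\frac{J}{17} + \frac{k}{17}\right) = - \frac{8 J}{17} - \frac{8 k}{17}$)
$g = -7179$
$f{\left(z,s \right)} = 3 - 4 z - s z \left(\frac{80}{17} - \frac{8 s}{17} - \frac{8 z}{17}\right)$ ($f{\left(z,s \right)} = 3 - \left(\left(- \frac{8 \left(z + s\right)}{17} - - \frac{80}{17}\right) z s + 4 z\right) = 3 - \left(\left(- \frac{8 \left(s + z\right)}{17} + \frac{80}{17}\right) z s + 4 z\right) = 3 - \left(\left(\left(- \frac{8 s}{17} - \frac{8 z}{17}\right) + \frac{80}{17}\right) z s + 4 z\right) = 3 - \left(\left(\frac{80}{17} - \frac{8 s}{17} - \frac{8 z}{17}\right) z s + 4 z\right) = 3 - \left(z \left(\frac{80}{17} - \frac{8 s}{17} - \frac{8 z}{17}\right) s + 4 z\right) = 3 - \left(s z \left(\frac{80}{17} - \frac{8 s}{17} - \frac{8 z}{17}\right) + 4 z\right) = 3 - \left(4 z + s z \left(\frac{80}{17} - \frac{8 s}{17} - \frac{8 z}{17}\right)\right) = 3 - 4 z - s z \left(\frac{80}{17} - \frac{8 s}{17} - \frac{8 z}{17}\right)$)
$\frac{1}{g + f{\left(240,193 \right)}} = \frac{1}{-7179 + \left(3 - 960 + \frac{8}{17} \cdot 193 \cdot 240 \left(-10 + 193 + 240\right)\right)} = \frac{1}{-7179 + \left(3 - 960 + \frac{8}{17} \cdot 193 \cdot 240 \cdot 423\right)} = \frac{1}{-7179 + \left(3 - 960 + \frac{156746880}{17}\right)} = \frac{1}{-7179 + \frac{156730611}{17}} = \frac{1}{\frac{156608568}{17}} = \frac{17}{156608568}$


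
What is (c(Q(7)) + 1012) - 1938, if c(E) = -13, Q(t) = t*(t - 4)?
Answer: -939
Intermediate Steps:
Q(t) = t*(-4 + t)
(c(Q(7)) + 1012) - 1938 = (-13 + 1012) - 1938 = 999 - 1938 = -939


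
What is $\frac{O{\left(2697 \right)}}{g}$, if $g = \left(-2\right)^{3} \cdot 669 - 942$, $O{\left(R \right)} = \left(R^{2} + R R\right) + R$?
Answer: $- \frac{4850105}{2098} \approx -2311.8$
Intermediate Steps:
$O{\left(R \right)} = R + 2 R^{2}$ ($O{\left(R \right)} = \left(R^{2} + R^{2}\right) + R = 2 R^{2} + R = R + 2 R^{2}$)
$g = -6294$ ($g = \left(-8\right) 669 - 942 = -5352 - 942 = -6294$)
$\frac{O{\left(2697 \right)}}{g} = \frac{2697 \left(1 + 2 \cdot 2697\right)}{-6294} = 2697 \left(1 + 5394\right) \left(- \frac{1}{6294}\right) = 2697 \cdot 5395 \left(- \frac{1}{6294}\right) = 14550315 \left(- \frac{1}{6294}\right) = - \frac{4850105}{2098}$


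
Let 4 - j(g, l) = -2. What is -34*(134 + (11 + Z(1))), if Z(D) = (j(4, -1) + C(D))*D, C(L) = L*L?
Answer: -5168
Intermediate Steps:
C(L) = L²
j(g, l) = 6 (j(g, l) = 4 - 1*(-2) = 4 + 2 = 6)
Z(D) = D*(6 + D²) (Z(D) = (6 + D²)*D = D*(6 + D²))
-34*(134 + (11 + Z(1))) = -34*(134 + (11 + 1*(6 + 1²))) = -34*(134 + (11 + 1*(6 + 1))) = -34*(134 + (11 + 1*7)) = -34*(134 + (11 + 7)) = -34*(134 + 18) = -34*152 = -5168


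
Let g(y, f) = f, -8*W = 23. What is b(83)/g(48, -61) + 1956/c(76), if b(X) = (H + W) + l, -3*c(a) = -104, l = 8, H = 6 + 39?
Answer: 352735/6344 ≈ 55.601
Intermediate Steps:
W = -23/8 (W = -⅛*23 = -23/8 ≈ -2.8750)
H = 45
c(a) = 104/3 (c(a) = -⅓*(-104) = 104/3)
b(X) = 401/8 (b(X) = (45 - 23/8) + 8 = 337/8 + 8 = 401/8)
b(83)/g(48, -61) + 1956/c(76) = (401/8)/(-61) + 1956/(104/3) = (401/8)*(-1/61) + 1956*(3/104) = -401/488 + 1467/26 = 352735/6344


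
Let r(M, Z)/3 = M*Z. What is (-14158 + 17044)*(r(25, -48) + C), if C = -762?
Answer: -12588732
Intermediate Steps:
r(M, Z) = 3*M*Z (r(M, Z) = 3*(M*Z) = 3*M*Z)
(-14158 + 17044)*(r(25, -48) + C) = (-14158 + 17044)*(3*25*(-48) - 762) = 2886*(-3600 - 762) = 2886*(-4362) = -12588732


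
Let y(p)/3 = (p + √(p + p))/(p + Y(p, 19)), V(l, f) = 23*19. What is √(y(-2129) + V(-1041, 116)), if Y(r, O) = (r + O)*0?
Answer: √(1994362040 - 6387*I*√4258)/2129 ≈ 20.976 - 0.0021918*I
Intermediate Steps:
Y(r, O) = 0 (Y(r, O) = (O + r)*0 = 0)
V(l, f) = 437
y(p) = 3*(p + √2*√p)/p (y(p) = 3*((p + √(p + p))/(p + 0)) = 3*((p + √(2*p))/p) = 3*((p + √2*√p)/p) = 3*(p + √2*√p)/p)
√(y(-2129) + V(-1041, 116)) = √((3 + 3*√2/√(-2129)) + 437) = √((3 + 3*√2*(-I*√2129/2129)) + 437) = √((3 - 3*I*√4258/2129) + 437) = √(440 - 3*I*√4258/2129)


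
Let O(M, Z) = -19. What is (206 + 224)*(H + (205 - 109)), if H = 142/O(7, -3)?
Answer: 723260/19 ≈ 38066.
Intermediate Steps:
H = -142/19 (H = 142/(-19) = 142*(-1/19) = -142/19 ≈ -7.4737)
(206 + 224)*(H + (205 - 109)) = (206 + 224)*(-142/19 + (205 - 109)) = 430*(-142/19 + 96) = 430*(1682/19) = 723260/19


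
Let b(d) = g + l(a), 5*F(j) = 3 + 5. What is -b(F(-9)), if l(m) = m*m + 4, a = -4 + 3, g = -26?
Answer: 21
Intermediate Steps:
a = -1
l(m) = 4 + m**2 (l(m) = m**2 + 4 = 4 + m**2)
F(j) = 8/5 (F(j) = (3 + 5)/5 = (1/5)*8 = 8/5)
b(d) = -21 (b(d) = -26 + (4 + (-1)**2) = -26 + (4 + 1) = -26 + 5 = -21)
-b(F(-9)) = -1*(-21) = 21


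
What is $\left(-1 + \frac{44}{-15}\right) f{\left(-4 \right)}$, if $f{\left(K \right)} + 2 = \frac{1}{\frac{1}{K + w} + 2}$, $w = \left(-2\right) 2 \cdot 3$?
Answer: $\frac{2714}{465} \approx 5.8366$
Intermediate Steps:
$w = -12$ ($w = \left(-4\right) 3 = -12$)
$f{\left(K \right)} = -2 + \frac{1}{2 + \frac{1}{-12 + K}}$ ($f{\left(K \right)} = -2 + \frac{1}{\frac{1}{K - 12} + 2} = -2 + \frac{1}{\frac{1}{-12 + K} + 2} = -2 + \frac{1}{2 + \frac{1}{-12 + K}}$)
$\left(-1 + \frac{44}{-15}\right) f{\left(-4 \right)} = \left(-1 + \frac{44}{-15}\right) \frac{34 - -12}{-23 + 2 \left(-4\right)} = \left(-1 + 44 \left(- \frac{1}{15}\right)\right) \frac{34 + 12}{-23 - 8} = \left(-1 - \frac{44}{15}\right) \frac{1}{-31} \cdot 46 = - \frac{59 \left(\left(- \frac{1}{31}\right) 46\right)}{15} = \left(- \frac{59}{15}\right) \left(- \frac{46}{31}\right) = \frac{2714}{465}$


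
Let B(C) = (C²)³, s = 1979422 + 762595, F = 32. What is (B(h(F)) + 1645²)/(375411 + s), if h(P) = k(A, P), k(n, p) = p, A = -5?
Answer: 1076447849/3117428 ≈ 345.30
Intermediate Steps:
h(P) = P
s = 2742017
B(C) = C⁶
(B(h(F)) + 1645²)/(375411 + s) = (32⁶ + 1645²)/(375411 + 2742017) = (1073741824 + 2706025)/3117428 = 1076447849*(1/3117428) = 1076447849/3117428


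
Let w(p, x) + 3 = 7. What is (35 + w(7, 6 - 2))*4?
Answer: 156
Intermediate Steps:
w(p, x) = 4 (w(p, x) = -3 + 7 = 4)
(35 + w(7, 6 - 2))*4 = (35 + 4)*4 = 39*4 = 156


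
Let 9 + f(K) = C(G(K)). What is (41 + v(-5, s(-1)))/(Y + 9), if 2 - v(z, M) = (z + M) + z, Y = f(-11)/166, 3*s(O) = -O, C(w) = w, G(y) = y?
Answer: 13114/2211 ≈ 5.9313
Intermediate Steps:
f(K) = -9 + K
s(O) = -O/3 (s(O) = (-O)/3 = -O/3)
Y = -10/83 (Y = (-9 - 11)/166 = -20*1/166 = -10/83 ≈ -0.12048)
v(z, M) = 2 - M - 2*z (v(z, M) = 2 - ((z + M) + z) = 2 - ((M + z) + z) = 2 - (M + 2*z) = 2 + (-M - 2*z) = 2 - M - 2*z)
(41 + v(-5, s(-1)))/(Y + 9) = (41 + (2 - (-1)*(-1)/3 - 2*(-5)))/(-10/83 + 9) = (41 + (2 - 1*⅓ + 10))/(737/83) = (41 + (2 - ⅓ + 10))*(83/737) = (41 + 35/3)*(83/737) = (158/3)*(83/737) = 13114/2211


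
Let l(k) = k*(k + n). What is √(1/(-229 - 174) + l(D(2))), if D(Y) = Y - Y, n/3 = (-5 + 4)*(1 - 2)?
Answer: I*√403/403 ≈ 0.049814*I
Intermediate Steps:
n = 3 (n = 3*((-5 + 4)*(1 - 2)) = 3*(-1*(-1)) = 3*1 = 3)
D(Y) = 0
l(k) = k*(3 + k) (l(k) = k*(k + 3) = k*(3 + k))
√(1/(-229 - 174) + l(D(2))) = √(1/(-229 - 174) + 0*(3 + 0)) = √(1/(-403) + 0*3) = √(-1/403 + 0) = √(-1/403) = I*√403/403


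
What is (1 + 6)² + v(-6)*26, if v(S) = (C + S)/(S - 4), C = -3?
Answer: 362/5 ≈ 72.400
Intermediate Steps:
v(S) = (-3 + S)/(-4 + S) (v(S) = (-3 + S)/(S - 4) = (-3 + S)/(-4 + S))
(1 + 6)² + v(-6)*26 = (1 + 6)² + ((-3 - 6)/(-4 - 6))*26 = 7² + (-9/(-10))*26 = 49 - ⅒*(-9)*26 = 49 + (9/10)*26 = 49 + 117/5 = 362/5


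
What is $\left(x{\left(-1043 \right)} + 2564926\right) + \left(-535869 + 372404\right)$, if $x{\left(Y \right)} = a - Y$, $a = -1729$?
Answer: $2400775$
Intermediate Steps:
$x{\left(Y \right)} = -1729 - Y$
$\left(x{\left(-1043 \right)} + 2564926\right) + \left(-535869 + 372404\right) = \left(\left(-1729 - -1043\right) + 2564926\right) + \left(-535869 + 372404\right) = \left(\left(-1729 + 1043\right) + 2564926\right) - 163465 = \left(-686 + 2564926\right) - 163465 = 2564240 - 163465 = 2400775$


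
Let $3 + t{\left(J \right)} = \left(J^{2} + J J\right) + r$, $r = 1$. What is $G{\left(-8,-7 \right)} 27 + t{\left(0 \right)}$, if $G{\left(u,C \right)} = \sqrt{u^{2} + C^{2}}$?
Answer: $-2 + 27 \sqrt{113} \approx 285.01$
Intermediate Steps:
$t{\left(J \right)} = -2 + 2 J^{2}$ ($t{\left(J \right)} = -3 + \left(\left(J^{2} + J J\right) + 1\right) = -3 + \left(\left(J^{2} + J^{2}\right) + 1\right) = -3 + \left(2 J^{2} + 1\right) = -3 + \left(1 + 2 J^{2}\right) = -2 + 2 J^{2}$)
$G{\left(u,C \right)} = \sqrt{C^{2} + u^{2}}$
$G{\left(-8,-7 \right)} 27 + t{\left(0 \right)} = \sqrt{\left(-7\right)^{2} + \left(-8\right)^{2}} \cdot 27 - \left(2 - 2 \cdot 0^{2}\right) = \sqrt{49 + 64} \cdot 27 + \left(-2 + 2 \cdot 0\right) = \sqrt{113} \cdot 27 + \left(-2 + 0\right) = 27 \sqrt{113} - 2 = -2 + 27 \sqrt{113}$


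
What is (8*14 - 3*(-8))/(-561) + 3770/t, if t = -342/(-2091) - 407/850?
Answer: -4335776396/362571 ≈ -11958.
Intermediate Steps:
t = -10987/34850 (t = -342*(-1/2091) - 407*1/850 = 114/697 - 407/850 = -10987/34850 ≈ -0.31527)
(8*14 - 3*(-8))/(-561) + 3770/t = (8*14 - 3*(-8))/(-561) + 3770/(-10987/34850) = (112 + 24)*(-1/561) + 3770*(-34850/10987) = 136*(-1/561) - 131384500/10987 = -8/33 - 131384500/10987 = -4335776396/362571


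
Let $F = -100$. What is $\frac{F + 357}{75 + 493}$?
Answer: $\frac{257}{568} \approx 0.45246$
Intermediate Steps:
$\frac{F + 357}{75 + 493} = \frac{-100 + 357}{75 + 493} = \frac{257}{568}$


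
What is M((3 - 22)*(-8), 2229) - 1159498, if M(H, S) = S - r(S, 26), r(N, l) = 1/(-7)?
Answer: -8100882/7 ≈ -1.1573e+6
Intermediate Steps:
r(N, l) = -⅐
M(H, S) = ⅐ + S (M(H, S) = S - 1*(-⅐) = S + ⅐ = ⅐ + S)
M((3 - 22)*(-8), 2229) - 1159498 = (⅐ + 2229) - 1159498 = 15604/7 - 1159498 = -8100882/7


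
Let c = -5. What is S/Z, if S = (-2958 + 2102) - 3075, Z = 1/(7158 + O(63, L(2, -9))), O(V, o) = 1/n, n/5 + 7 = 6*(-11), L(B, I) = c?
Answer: -10270401839/365 ≈ -2.8138e+7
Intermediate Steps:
L(B, I) = -5
n = -365 (n = -35 + 5*(6*(-11)) = -35 + 5*(-66) = -35 - 330 = -365)
O(V, o) = -1/365 (O(V, o) = 1/(-365) = -1/365)
Z = 365/2612669 (Z = 1/(7158 - 1/365) = 1/(2612669/365) = 365/2612669 ≈ 0.00013970)
S = -3931 (S = -856 - 3075 = -3931)
S/Z = -3931/365/2612669 = -3931*2612669/365 = -10270401839/365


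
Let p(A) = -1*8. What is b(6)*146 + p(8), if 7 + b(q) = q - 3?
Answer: -592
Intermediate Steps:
p(A) = -8
b(q) = -10 + q (b(q) = -7 + (q - 3) = -7 + (-3 + q) = -10 + q)
b(6)*146 + p(8) = (-10 + 6)*146 - 8 = -4*146 - 8 = -584 - 8 = -592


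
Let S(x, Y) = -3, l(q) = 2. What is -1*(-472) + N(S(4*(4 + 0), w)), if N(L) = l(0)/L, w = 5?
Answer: 1414/3 ≈ 471.33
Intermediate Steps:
N(L) = 2/L
-1*(-472) + N(S(4*(4 + 0), w)) = -1*(-472) + 2/(-3) = 472 + 2*(-1/3) = 472 - 2/3 = 1414/3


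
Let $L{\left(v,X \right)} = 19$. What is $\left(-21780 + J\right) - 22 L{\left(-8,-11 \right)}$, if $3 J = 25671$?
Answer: $-13641$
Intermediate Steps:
$J = 8557$ ($J = \frac{1}{3} \cdot 25671 = 8557$)
$\left(-21780 + J\right) - 22 L{\left(-8,-11 \right)} = \left(-21780 + 8557\right) - 418 = -13223 - 418 = -13641$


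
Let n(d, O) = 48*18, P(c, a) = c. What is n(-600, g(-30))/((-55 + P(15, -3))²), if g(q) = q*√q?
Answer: 27/50 ≈ 0.54000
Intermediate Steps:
g(q) = q^(3/2)
n(d, O) = 864
n(-600, g(-30))/((-55 + P(15, -3))²) = 864/((-55 + 15)²) = 864/((-40)²) = 864/1600 = 864*(1/1600) = 27/50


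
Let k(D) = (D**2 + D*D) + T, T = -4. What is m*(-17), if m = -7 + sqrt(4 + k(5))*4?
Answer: 119 - 340*sqrt(2) ≈ -361.83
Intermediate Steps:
k(D) = -4 + 2*D**2 (k(D) = (D**2 + D*D) - 4 = (D**2 + D**2) - 4 = 2*D**2 - 4 = -4 + 2*D**2)
m = -7 + 20*sqrt(2) (m = -7 + sqrt(4 + (-4 + 2*5**2))*4 = -7 + sqrt(4 + (-4 + 2*25))*4 = -7 + sqrt(4 + (-4 + 50))*4 = -7 + sqrt(4 + 46)*4 = -7 + sqrt(50)*4 = -7 + (5*sqrt(2))*4 = -7 + 20*sqrt(2) ≈ 21.284)
m*(-17) = (-7 + 20*sqrt(2))*(-17) = 119 - 340*sqrt(2)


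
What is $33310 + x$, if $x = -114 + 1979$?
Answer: $35175$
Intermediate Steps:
$x = 1865$
$33310 + x = 33310 + 1865 = 35175$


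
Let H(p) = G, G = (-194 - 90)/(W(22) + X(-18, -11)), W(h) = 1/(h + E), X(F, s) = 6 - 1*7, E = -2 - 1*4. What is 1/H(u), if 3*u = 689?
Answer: 15/4544 ≈ 0.0033011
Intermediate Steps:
u = 689/3 (u = (1/3)*689 = 689/3 ≈ 229.67)
E = -6 (E = -2 - 4 = -6)
X(F, s) = -1 (X(F, s) = 6 - 7 = -1)
W(h) = 1/(-6 + h) (W(h) = 1/(h - 6) = 1/(-6 + h))
G = 4544/15 (G = (-194 - 90)/(1/(-6 + 22) - 1) = -284/(1/16 - 1) = -284/(-15/16) = -284*(-16/15) = 4544/15 ≈ 302.93)
H(p) = 4544/15
1/H(u) = 1/(4544/15) = 15/4544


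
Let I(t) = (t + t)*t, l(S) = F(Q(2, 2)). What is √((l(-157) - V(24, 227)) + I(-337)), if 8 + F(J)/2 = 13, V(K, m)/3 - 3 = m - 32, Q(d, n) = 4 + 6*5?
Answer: √226554 ≈ 475.98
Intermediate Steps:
Q(d, n) = 34 (Q(d, n) = 4 + 30 = 34)
V(K, m) = -87 + 3*m (V(K, m) = 9 + 3*(m - 32) = 9 + 3*(-32 + m) = 9 + (-96 + 3*m) = -87 + 3*m)
F(J) = 10 (F(J) = -16 + 2*13 = -16 + 26 = 10)
l(S) = 10
I(t) = 2*t² (I(t) = (2*t)*t = 2*t²)
√((l(-157) - V(24, 227)) + I(-337)) = √((10 - (-87 + 3*227)) + 2*(-337)²) = √((10 - (-87 + 681)) + 2*113569) = √((10 - 1*594) + 227138) = √((10 - 594) + 227138) = √(-584 + 227138) = √226554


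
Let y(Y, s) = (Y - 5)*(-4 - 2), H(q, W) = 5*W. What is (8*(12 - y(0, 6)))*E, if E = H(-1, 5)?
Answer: -3600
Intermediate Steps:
y(Y, s) = 30 - 6*Y (y(Y, s) = (-5 + Y)*(-6) = 30 - 6*Y)
E = 25 (E = 5*5 = 25)
(8*(12 - y(0, 6)))*E = (8*(12 - (30 - 6*0)))*25 = (8*(12 - (30 + 0)))*25 = (8*(12 - 1*30))*25 = (8*(12 - 30))*25 = (8*(-18))*25 = -144*25 = -3600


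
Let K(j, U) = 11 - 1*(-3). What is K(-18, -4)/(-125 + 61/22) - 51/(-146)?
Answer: 92171/392594 ≈ 0.23477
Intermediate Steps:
K(j, U) = 14 (K(j, U) = 11 + 3 = 14)
K(-18, -4)/(-125 + 61/22) - 51/(-146) = 14/(-125 + 61/22) - 51/(-146) = 14/(-125 + 61*(1/22)) - 51*(-1/146) = 14/(-125 + 61/22) + 51/146 = 14/(-2689/22) + 51/146 = 14*(-22/2689) + 51/146 = -308/2689 + 51/146 = 92171/392594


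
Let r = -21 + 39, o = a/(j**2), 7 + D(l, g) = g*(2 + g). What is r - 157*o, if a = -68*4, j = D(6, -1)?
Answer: 2741/4 ≈ 685.25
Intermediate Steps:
D(l, g) = -7 + g*(2 + g)
j = -8 (j = -7 + (-1)**2 + 2*(-1) = -7 + 1 - 2 = -8)
a = -272
o = -17/4 (o = -272/((-8)**2) = -272/64 = -272*1/64 = -17/4 ≈ -4.2500)
r = 18
r - 157*o = 18 - 157*(-17/4) = 18 + 2669/4 = 2741/4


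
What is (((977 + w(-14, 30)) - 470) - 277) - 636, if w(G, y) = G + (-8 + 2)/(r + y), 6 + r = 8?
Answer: -6723/16 ≈ -420.19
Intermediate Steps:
r = 2 (r = -6 + 8 = 2)
w(G, y) = G - 6/(2 + y) (w(G, y) = G + (-8 + 2)/(2 + y) = G - 6/(2 + y))
(((977 + w(-14, 30)) - 470) - 277) - 636 = (((977 + (-6 + 2*(-14) - 14*30)/(2 + 30)) - 470) - 277) - 636 = (((977 + (-6 - 28 - 420)/32) - 470) - 277) - 636 = (((977 + (1/32)*(-454)) - 470) - 277) - 636 = (((977 - 227/16) - 470) - 277) - 636 = ((15405/16 - 470) - 277) - 636 = (7885/16 - 277) - 636 = 3453/16 - 636 = -6723/16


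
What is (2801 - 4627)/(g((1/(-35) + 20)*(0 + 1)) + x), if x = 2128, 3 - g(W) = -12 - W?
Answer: -31955/37852 ≈ -0.84421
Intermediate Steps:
g(W) = 15 + W (g(W) = 3 - (-12 - W) = 3 + (12 + W) = 15 + W)
(2801 - 4627)/(g((1/(-35) + 20)*(0 + 1)) + x) = (2801 - 4627)/((15 + (1/(-35) + 20)*(0 + 1)) + 2128) = -1826/((15 + (-1/35 + 20)*1) + 2128) = -1826/((15 + (699/35)*1) + 2128) = -1826/((15 + 699/35) + 2128) = -1826/(1224/35 + 2128) = -1826/75704/35 = -1826*35/75704 = -31955/37852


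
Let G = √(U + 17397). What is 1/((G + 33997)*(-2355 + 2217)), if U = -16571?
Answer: -33997/159499735254 + √826/159499735254 ≈ -2.1297e-7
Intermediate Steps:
G = √826 (G = √(-16571 + 17397) = √826 ≈ 28.740)
1/((G + 33997)*(-2355 + 2217)) = 1/((√826 + 33997)*(-2355 + 2217)) = 1/((33997 + √826)*(-138)) = 1/(-4691586 - 138*√826)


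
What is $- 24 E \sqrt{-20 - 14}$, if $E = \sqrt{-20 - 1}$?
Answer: $24 \sqrt{714} \approx 641.3$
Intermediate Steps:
$E = i \sqrt{21}$ ($E = \sqrt{-20 + \left(-9 + 8\right)} = \sqrt{-20 - 1} = \sqrt{-21} = i \sqrt{21} \approx 4.5826 i$)
$- 24 E \sqrt{-20 - 14} = - 24 i \sqrt{21} \sqrt{-20 - 14} = - 24 i \sqrt{21} \sqrt{-34} = - 24 i \sqrt{21} i \sqrt{34} = 24 \sqrt{714}$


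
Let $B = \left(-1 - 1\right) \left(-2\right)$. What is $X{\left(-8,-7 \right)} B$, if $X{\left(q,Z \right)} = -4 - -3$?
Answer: $-4$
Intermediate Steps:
$X{\left(q,Z \right)} = -1$ ($X{\left(q,Z \right)} = -4 + 3 = -1$)
$B = 4$ ($B = \left(-2\right) \left(-2\right) = 4$)
$X{\left(-8,-7 \right)} B = \left(-1\right) 4 = -4$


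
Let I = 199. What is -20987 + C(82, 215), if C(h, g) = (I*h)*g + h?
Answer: 3487465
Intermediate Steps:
C(h, g) = h + 199*g*h (C(h, g) = (199*h)*g + h = 199*g*h + h = h + 199*g*h)
-20987 + C(82, 215) = -20987 + 82*(1 + 199*215) = -20987 + 82*(1 + 42785) = -20987 + 82*42786 = -20987 + 3508452 = 3487465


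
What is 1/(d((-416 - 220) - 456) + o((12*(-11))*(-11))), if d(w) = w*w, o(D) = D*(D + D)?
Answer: 1/5409072 ≈ 1.8487e-7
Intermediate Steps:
o(D) = 2*D² (o(D) = D*(2*D) = 2*D²)
d(w) = w²
1/(d((-416 - 220) - 456) + o((12*(-11))*(-11))) = 1/(((-416 - 220) - 456)² + 2*((12*(-11))*(-11))²) = 1/((-636 - 456)² + 2*(-132*(-11))²) = 1/((-1092)² + 2*1452²) = 1/(1192464 + 2*2108304) = 1/(1192464 + 4216608) = 1/5409072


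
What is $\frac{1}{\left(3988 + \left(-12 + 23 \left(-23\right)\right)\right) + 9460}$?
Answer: $\frac{1}{12907} \approx 7.7477 \cdot 10^{-5}$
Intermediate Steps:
$\frac{1}{\left(3988 + \left(-12 + 23 \left(-23\right)\right)\right) + 9460} = \frac{1}{\left(3988 - 541\right) + 9460} = \frac{1}{3447 + 9460} = \frac{1}{12907}$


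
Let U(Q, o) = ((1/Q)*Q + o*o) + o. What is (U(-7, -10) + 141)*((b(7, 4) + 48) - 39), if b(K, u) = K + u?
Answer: 4640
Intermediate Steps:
U(Q, o) = 1 + o + o² (U(Q, o) = (Q/Q + o²) + o = (1 + o²) + o = 1 + o + o²)
(U(-7, -10) + 141)*((b(7, 4) + 48) - 39) = ((1 - 10 + (-10)²) + 141)*(((7 + 4) + 48) - 39) = ((1 - 10 + 100) + 141)*((11 + 48) - 39) = (91 + 141)*(59 - 39) = 232*20 = 4640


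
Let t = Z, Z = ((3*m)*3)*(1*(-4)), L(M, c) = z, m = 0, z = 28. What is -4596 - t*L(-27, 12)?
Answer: -4596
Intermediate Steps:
L(M, c) = 28
Z = 0 (Z = ((3*0)*3)*(1*(-4)) = (0*3)*(-4) = 0*(-4) = 0)
t = 0
-4596 - t*L(-27, 12) = -4596 - 0*28 = -4596 - 1*0 = -4596 + 0 = -4596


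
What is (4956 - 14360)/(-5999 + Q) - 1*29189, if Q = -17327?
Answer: -340426605/11663 ≈ -29189.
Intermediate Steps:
(4956 - 14360)/(-5999 + Q) - 1*29189 = (4956 - 14360)/(-5999 - 17327) - 1*29189 = -9404/(-23326) - 29189 = -9404*(-1/23326) - 29189 = 4702/11663 - 29189 = -340426605/11663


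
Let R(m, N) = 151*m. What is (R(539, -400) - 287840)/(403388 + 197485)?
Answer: -9831/28613 ≈ -0.34359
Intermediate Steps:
(R(539, -400) - 287840)/(403388 + 197485) = (151*539 - 287840)/(403388 + 197485) = (81389 - 287840)/600873 = -206451*1/600873 = -9831/28613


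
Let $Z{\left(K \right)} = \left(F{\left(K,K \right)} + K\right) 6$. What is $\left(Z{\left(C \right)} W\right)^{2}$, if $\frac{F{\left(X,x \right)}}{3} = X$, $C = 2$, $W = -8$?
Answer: $147456$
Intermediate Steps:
$F{\left(X,x \right)} = 3 X$
$Z{\left(K \right)} = 24 K$ ($Z{\left(K \right)} = \left(3 K + K\right) 6 = 4 K 6 = 24 K$)
$\left(Z{\left(C \right)} W\right)^{2} = \left(24 \cdot 2 \left(-8\right)\right)^{2} = \left(48 \left(-8\right)\right)^{2} = \left(-384\right)^{2} = 147456$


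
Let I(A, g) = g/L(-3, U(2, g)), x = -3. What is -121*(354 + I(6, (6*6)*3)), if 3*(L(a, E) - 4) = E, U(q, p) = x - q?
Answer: -339042/7 ≈ -48435.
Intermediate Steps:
U(q, p) = -3 - q
L(a, E) = 4 + E/3
I(A, g) = 3*g/7 (I(A, g) = g/(4 + (-3 - 1*2)/3) = g/(4 + (-3 - 2)/3) = g/(4 + (⅓)*(-5)) = g/(4 - 5/3) = g/(7/3) = g*(3/7) = 3*g/7)
-121*(354 + I(6, (6*6)*3)) = -121*(354 + 3*((6*6)*3)/7) = -121*(354 + 3*(36*3)/7) = -121*(354 + (3/7)*108) = -121*(354 + 324/7) = -121*2802/7 = -339042/7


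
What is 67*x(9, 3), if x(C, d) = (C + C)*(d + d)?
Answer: 7236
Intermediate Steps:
x(C, d) = 4*C*d (x(C, d) = (2*C)*(2*d) = 4*C*d)
67*x(9, 3) = 67*(4*9*3) = 67*108 = 7236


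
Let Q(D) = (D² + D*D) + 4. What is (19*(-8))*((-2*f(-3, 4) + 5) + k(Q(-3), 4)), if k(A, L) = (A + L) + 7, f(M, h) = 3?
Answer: -4864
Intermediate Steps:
Q(D) = 4 + 2*D² (Q(D) = (D² + D²) + 4 = 2*D² + 4 = 4 + 2*D²)
k(A, L) = 7 + A + L
(19*(-8))*((-2*f(-3, 4) + 5) + k(Q(-3), 4)) = (19*(-8))*((-2*3 + 5) + (7 + (4 + 2*(-3)²) + 4)) = -152*((-6 + 5) + (7 + (4 + 2*9) + 4)) = -152*(-1 + (7 + (4 + 18) + 4)) = -152*(-1 + (7 + 22 + 4)) = -152*(-1 + 33) = -152*32 = -4864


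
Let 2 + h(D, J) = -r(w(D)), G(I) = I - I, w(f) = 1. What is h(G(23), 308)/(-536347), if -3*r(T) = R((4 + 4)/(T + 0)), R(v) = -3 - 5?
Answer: 2/229863 ≈ 8.7008e-6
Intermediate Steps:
G(I) = 0
R(v) = -8
r(T) = 8/3 (r(T) = -⅓*(-8) = 8/3)
h(D, J) = -14/3 (h(D, J) = -2 - 1*8/3 = -2 - 8/3 = -14/3)
h(G(23), 308)/(-536347) = -14/3/(-536347) = -14/3*(-1/536347) = 2/229863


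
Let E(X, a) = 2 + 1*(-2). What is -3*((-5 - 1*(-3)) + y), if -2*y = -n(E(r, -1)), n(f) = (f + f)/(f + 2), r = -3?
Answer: 6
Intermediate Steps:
E(X, a) = 0 (E(X, a) = 2 - 2 = 0)
n(f) = 2*f/(2 + f) (n(f) = (2*f)/(2 + f) = 2*f/(2 + f))
y = 0 (y = -(-1)*2*0/(2 + 0)/2 = -(-1)*2*0/2/2 = -(-1)*2*0*(½)/2 = -(-1)*0/2 = -½*0 = 0)
-3*((-5 - 1*(-3)) + y) = -3*((-5 - 1*(-3)) + 0) = -3*((-5 + 3) + 0) = -3*(-2 + 0) = -3*(-2) = 6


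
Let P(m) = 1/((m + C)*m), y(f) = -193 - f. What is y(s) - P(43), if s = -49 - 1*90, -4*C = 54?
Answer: -137000/2537 ≈ -54.001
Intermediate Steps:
C = -27/2 (C = -¼*54 = -27/2 ≈ -13.500)
s = -139 (s = -49 - 90 = -139)
P(m) = 1/(m*(-27/2 + m)) (P(m) = 1/((m - 27/2)*m) = 1/((-27/2 + m)*m) = 1/(m*(-27/2 + m)))
y(s) - P(43) = (-193 - 1*(-139)) - 2/(43*(-27 + 2*43)) = (-193 + 139) - 2/(43*(-27 + 86)) = -54 - 2/(43*59) = -54 - 1*2/2537 = -54 - 2/2537 = -137000/2537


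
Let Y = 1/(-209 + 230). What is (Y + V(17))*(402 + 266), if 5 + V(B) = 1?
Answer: -55444/21 ≈ -2640.2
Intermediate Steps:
Y = 1/21 ≈ 0.047619
V(B) = -4 (V(B) = -5 + 1 = -4)
(Y + V(17))*(402 + 266) = (1/21 - 4)*(402 + 266) = -83/21*668 = -55444/21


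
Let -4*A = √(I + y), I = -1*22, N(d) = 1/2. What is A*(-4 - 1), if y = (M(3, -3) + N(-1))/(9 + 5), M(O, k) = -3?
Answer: 15*I*√483/56 ≈ 5.8868*I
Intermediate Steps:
N(d) = ½
y = -5/28 (y = (-3 + ½)/(9 + 5) = -5/2/14 = -5/2*1/14 = -5/28 ≈ -0.17857)
I = -22
A = -3*I*√483/56 (A = -√(-22 - 5/28)/4 = -3*I*√483/56 ≈ -1.1774*I)
A*(-4 - 1) = (-3*I*√483/56)*(-4 - 1) = -3*I*√483/56*(-5) = 15*I*√483/56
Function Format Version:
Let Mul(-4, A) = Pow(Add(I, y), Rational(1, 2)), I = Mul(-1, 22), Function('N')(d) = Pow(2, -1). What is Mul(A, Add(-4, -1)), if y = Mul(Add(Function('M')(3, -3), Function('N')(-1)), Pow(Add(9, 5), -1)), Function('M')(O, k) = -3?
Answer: Mul(Rational(15, 56), I, Pow(483, Rational(1, 2))) ≈ Mul(5.8868, I)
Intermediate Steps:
Function('N')(d) = Rational(1, 2)
y = Rational(-5, 28) (y = Mul(Add(-3, Rational(1, 2)), Pow(Add(9, 5), -1)) = Mul(Rational(-5, 2), Pow(14, -1)) = Mul(Rational(-5, 2), Rational(1, 14)) = Rational(-5, 28) ≈ -0.17857)
I = -22
A = Mul(Rational(-3, 56), I, Pow(483, Rational(1, 2))) (A = Mul(Rational(-1, 4), Pow(Add(-22, Rational(-5, 28)), Rational(1, 2))) = Mul(Rational(-1, 4), Pow(Rational(-621, 28), Rational(1, 2))) = Mul(Rational(-1, 4), Mul(Rational(3, 14), I, Pow(483, Rational(1, 2)))) = Mul(Rational(-3, 56), I, Pow(483, Rational(1, 2))) ≈ Mul(-1.1774, I))
Mul(A, Add(-4, -1)) = Mul(Mul(Rational(-3, 56), I, Pow(483, Rational(1, 2))), Add(-4, -1)) = Mul(Mul(Rational(-3, 56), I, Pow(483, Rational(1, 2))), -5) = Mul(Rational(15, 56), I, Pow(483, Rational(1, 2)))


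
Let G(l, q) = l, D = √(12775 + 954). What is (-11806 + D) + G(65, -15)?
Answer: -11741 + √13729 ≈ -11624.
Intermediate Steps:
D = √13729 ≈ 117.17
(-11806 + D) + G(65, -15) = (-11806 + √13729) + 65 = -11741 + √13729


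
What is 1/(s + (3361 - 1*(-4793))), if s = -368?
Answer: 1/7786 ≈ 0.00012844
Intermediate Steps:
1/(s + (3361 - 1*(-4793))) = 1/(-368 + (3361 - 1*(-4793))) = 1/(-368 + (3361 + 4793)) = 1/(-368 + 8154) = 1/7786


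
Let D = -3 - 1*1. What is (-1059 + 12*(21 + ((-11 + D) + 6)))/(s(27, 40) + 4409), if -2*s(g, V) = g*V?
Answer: -915/3869 ≈ -0.23650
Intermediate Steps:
D = -4 (D = -3 - 1 = -4)
s(g, V) = -V*g/2 (s(g, V) = -g*V/2 = -V*g/2)
(-1059 + 12*(21 + ((-11 + D) + 6)))/(s(27, 40) + 4409) = (-1059 + 12*(21 + ((-11 - 4) + 6)))/(-½*40*27 + 4409) = (-1059 + 12*(21 + (-15 + 6)))/(-540 + 4409) = (-1059 + 12*(21 - 9))/3869 = (-1059 + 12*12)*(1/3869) = (-1059 + 144)*(1/3869) = -915*1/3869 = -915/3869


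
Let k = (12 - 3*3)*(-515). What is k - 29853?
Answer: -31398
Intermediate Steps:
k = -1545 (k = (12 - 9)*(-515) = 3*(-515) = -1545)
k - 29853 = -1545 - 29853 = -31398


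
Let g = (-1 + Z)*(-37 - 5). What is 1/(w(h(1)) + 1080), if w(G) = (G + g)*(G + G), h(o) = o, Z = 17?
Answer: -1/262 ≈ -0.0038168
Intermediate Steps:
g = -672 (g = (-1 + 17)*(-37 - 5) = 16*(-42) = -672)
w(G) = 2*G*(-672 + G) (w(G) = (G - 672)*(G + G) = (-672 + G)*(2*G) = 2*G*(-672 + G))
1/(w(h(1)) + 1080) = 1/(2*1*(-672 + 1) + 1080) = 1/(2*1*(-671) + 1080) = 1/(-1342 + 1080) = 1/(-262) = -1/262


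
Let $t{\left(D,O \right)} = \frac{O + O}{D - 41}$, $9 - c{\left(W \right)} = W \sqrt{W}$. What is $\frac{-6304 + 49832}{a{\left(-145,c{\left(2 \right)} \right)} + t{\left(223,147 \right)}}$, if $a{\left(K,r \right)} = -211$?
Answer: $- \frac{282932}{1361} \approx -207.89$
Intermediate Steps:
$c{\left(W \right)} = 9 - W^{\frac{3}{2}}$ ($c{\left(W \right)} = 9 - W \sqrt{W} = 9 - W^{\frac{3}{2}}$)
$t{\left(D,O \right)} = \frac{2 O}{-41 + D}$
$\frac{-6304 + 49832}{a{\left(-145,c{\left(2 \right)} \right)} + t{\left(223,147 \right)}} = \frac{-6304 + 49832}{-211 + 2 \cdot 147 \frac{1}{-41 + 223}} = \frac{43528}{-211 + 2 \cdot 147 \cdot \frac{1}{182}} = \frac{43528}{-211 + \frac{21}{13}} = \frac{43528}{- \frac{2722}{13}} = 43528 \left(- \frac{13}{2722}\right) = - \frac{282932}{1361}$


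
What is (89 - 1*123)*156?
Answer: -5304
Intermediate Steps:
(89 - 1*123)*156 = (89 - 123)*156 = -34*156 = -5304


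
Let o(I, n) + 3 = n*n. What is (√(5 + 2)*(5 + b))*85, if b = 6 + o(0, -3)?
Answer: 1445*√7 ≈ 3823.1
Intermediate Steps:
o(I, n) = -3 + n² (o(I, n) = -3 + n*n = -3 + n²)
b = 12 (b = 6 + (-3 + (-3)²) = 6 + (-3 + 9) = 6 + 6 = 12)
(√(5 + 2)*(5 + b))*85 = (√(5 + 2)*(5 + 12))*85 = (√7*17)*85 = (17*√7)*85 = 1445*√7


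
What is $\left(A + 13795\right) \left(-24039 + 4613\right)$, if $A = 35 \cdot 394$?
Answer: $-535866210$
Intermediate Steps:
$A = 13790$
$\left(A + 13795\right) \left(-24039 + 4613\right) = \left(13790 + 13795\right) \left(-24039 + 4613\right) = 27585 \left(-19426\right) = -535866210$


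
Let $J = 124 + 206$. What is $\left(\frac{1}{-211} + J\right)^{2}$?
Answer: $\frac{4848197641}{44521} \approx 1.089 \cdot 10^{5}$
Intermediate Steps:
$J = 330$
$\left(\frac{1}{-211} + J\right)^{2} = \left(\frac{1}{-211} + 330\right)^{2} = \left(- \frac{1}{211} + 330\right)^{2} = \left(\frac{69629}{211}\right)^{2} = \frac{4848197641}{44521}$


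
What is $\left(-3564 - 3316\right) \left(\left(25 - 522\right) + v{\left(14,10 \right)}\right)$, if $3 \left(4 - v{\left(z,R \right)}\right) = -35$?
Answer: $\frac{9934720}{3} \approx 3.3116 \cdot 10^{6}$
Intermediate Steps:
$v{\left(z,R \right)} = \frac{47}{3}$ ($v{\left(z,R \right)} = 4 - - \frac{35}{3} = 4 + \frac{35}{3} = \frac{47}{3}$)
$\left(-3564 - 3316\right) \left(\left(25 - 522\right) + v{\left(14,10 \right)}\right) = \left(-3564 - 3316\right) \left(\left(25 - 522\right) + \frac{47}{3}\right) = - 6880 \left(\left(25 - 522\right) + \frac{47}{3}\right) = - 6880 \left(-497 + \frac{47}{3}\right) = \left(-6880\right) \left(- \frac{1444}{3}\right) = \frac{9934720}{3}$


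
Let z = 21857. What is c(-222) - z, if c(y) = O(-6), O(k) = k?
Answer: -21863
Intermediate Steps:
c(y) = -6
c(-222) - z = -6 - 1*21857 = -6 - 21857 = -21863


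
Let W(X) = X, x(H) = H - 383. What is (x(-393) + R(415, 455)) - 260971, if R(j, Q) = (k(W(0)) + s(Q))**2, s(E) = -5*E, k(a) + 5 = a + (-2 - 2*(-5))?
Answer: 4900237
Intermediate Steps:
x(H) = -383 + H
k(a) = 3 + a (k(a) = -5 + (a + (-2 - 2*(-5))) = -5 + (a + (-2 + 10)) = -5 + (a + 8) = -5 + (8 + a) = 3 + a)
R(j, Q) = (3 - 5*Q)**2 (R(j, Q) = ((3 + 0) - 5*Q)**2 = (3 - 5*Q)**2)
(x(-393) + R(415, 455)) - 260971 = ((-383 - 393) + (-3 + 5*455)**2) - 260971 = (-776 + (-3 + 2275)**2) - 260971 = (-776 + 2272**2) - 260971 = (-776 + 5161984) - 260971 = 5161208 - 260971 = 4900237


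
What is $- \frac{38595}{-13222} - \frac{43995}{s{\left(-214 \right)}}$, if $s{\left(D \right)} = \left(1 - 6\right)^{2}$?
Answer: $- \frac{116147403}{66110} \approx -1756.9$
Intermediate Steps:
$s{\left(D \right)} = 25$ ($s{\left(D \right)} = \left(1 - 6\right)^{2} = \left(-5\right)^{2} = 25$)
$- \frac{38595}{-13222} - \frac{43995}{s{\left(-214 \right)}} = - \frac{38595}{-13222} - \frac{43995}{25} = \left(-38595\right) \left(- \frac{1}{13222}\right) - \frac{8799}{5} = \frac{38595}{13222} - \frac{8799}{5} = - \frac{116147403}{66110}$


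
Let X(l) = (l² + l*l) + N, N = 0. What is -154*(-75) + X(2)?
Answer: 11558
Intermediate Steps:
X(l) = 2*l² (X(l) = (l² + l*l) + 0 = (l² + l²) + 0 = 2*l² + 0 = 2*l²)
-154*(-75) + X(2) = -154*(-75) + 2*2² = 11550 + 2*4 = 11550 + 8 = 11558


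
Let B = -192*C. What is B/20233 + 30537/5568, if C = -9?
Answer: 7212375/1294912 ≈ 5.5698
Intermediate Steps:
B = 1728 (B = -192*(-9) = 1728)
B/20233 + 30537/5568 = 1728/20233 + 30537/5568 = 1728*(1/20233) + 30537*(1/5568) = 1728/20233 + 351/64 = 7212375/1294912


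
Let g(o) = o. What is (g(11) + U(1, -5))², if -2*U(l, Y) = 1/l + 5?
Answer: 64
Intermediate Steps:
U(l, Y) = -5/2 - 1/(2*l) (U(l, Y) = -(1/l + 5)/2 = -(5 + 1/l)/2 = -5/2 - 1/(2*l))
(g(11) + U(1, -5))² = (11 + (½)*(-1 - 5*1)/1)² = (11 + (½)*1*(-1 - 5))² = (11 + (½)*1*(-6))² = (11 - 3)² = 8² = 64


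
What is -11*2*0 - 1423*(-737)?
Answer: 1048751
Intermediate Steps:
-11*2*0 - 1423*(-737) = -22*0 + 1048751 = 0 + 1048751 = 1048751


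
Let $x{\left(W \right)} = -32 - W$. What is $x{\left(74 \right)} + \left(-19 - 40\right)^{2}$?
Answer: $3375$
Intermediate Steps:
$x{\left(74 \right)} + \left(-19 - 40\right)^{2} = \left(-32 - 74\right) + \left(-19 - 40\right)^{2} = \left(-32 - 74\right) + \left(-59\right)^{2} = -106 + 3481 = 3375$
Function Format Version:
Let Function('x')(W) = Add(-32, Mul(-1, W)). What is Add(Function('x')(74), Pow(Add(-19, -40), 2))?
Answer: 3375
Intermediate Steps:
Add(Function('x')(74), Pow(Add(-19, -40), 2)) = Add(Add(-32, Mul(-1, 74)), Pow(Add(-19, -40), 2)) = Add(Add(-32, -74), Pow(-59, 2)) = Add(-106, 3481) = 3375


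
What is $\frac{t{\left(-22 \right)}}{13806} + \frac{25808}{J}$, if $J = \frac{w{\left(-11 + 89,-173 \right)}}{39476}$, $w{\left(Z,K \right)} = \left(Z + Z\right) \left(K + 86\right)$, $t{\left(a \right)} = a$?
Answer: $- \frac{5009083429}{66729} \approx -75066.0$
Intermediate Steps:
$w{\left(Z,K \right)} = 2 Z \left(86 + K\right)$
$J = - \frac{3393}{9869}$ ($J = \frac{2 \left(-11 + 89\right) \left(86 - 173\right)}{39476} = 2 \cdot 78 \left(-87\right) \frac{1}{39476} = \left(-13572\right) \frac{1}{39476} = - \frac{3393}{9869} \approx -0.3438$)
$\frac{t{\left(-22 \right)}}{13806} + \frac{25808}{J} = - \frac{22}{13806} + \frac{25808}{- \frac{3393}{9869}} = \left(-22\right) \frac{1}{13806} + 25808 \left(- \frac{9869}{3393}\right) = - \frac{11}{6903} - \frac{254699152}{3393} = - \frac{5009083429}{66729}$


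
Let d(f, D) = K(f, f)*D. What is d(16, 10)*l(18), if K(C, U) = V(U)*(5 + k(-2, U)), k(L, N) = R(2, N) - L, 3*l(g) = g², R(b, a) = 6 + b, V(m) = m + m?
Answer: 518400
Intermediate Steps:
V(m) = 2*m
l(g) = g²/3
k(L, N) = 8 - L (k(L, N) = (6 + 2) - L = 8 - L)
K(C, U) = 30*U (K(C, U) = (2*U)*(5 + (8 - 1*(-2))) = (2*U)*(5 + (8 + 2)) = (2*U)*(5 + 10) = (2*U)*15 = 30*U)
d(f, D) = 30*D*f (d(f, D) = (30*f)*D = 30*D*f)
d(16, 10)*l(18) = (30*10*16)*((⅓)*18²) = 4800*((⅓)*324) = 4800*108 = 518400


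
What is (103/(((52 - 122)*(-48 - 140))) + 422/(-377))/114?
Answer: -5514689/565590480 ≈ -0.0097503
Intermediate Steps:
(103/(((52 - 122)*(-48 - 140))) + 422/(-377))/114 = (103/((-70*(-188))) + 422*(-1/377))*(1/114) = (103/13160 - 422/377)*(1/114) = -5514689/4961320*1/114 = -5514689/565590480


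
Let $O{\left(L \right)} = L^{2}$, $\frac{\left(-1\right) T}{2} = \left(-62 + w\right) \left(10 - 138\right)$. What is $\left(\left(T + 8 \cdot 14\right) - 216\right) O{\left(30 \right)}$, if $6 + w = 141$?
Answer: $16725600$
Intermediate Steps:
$w = 135$ ($w = -6 + 141 = 135$)
$T = 18688$ ($T = - 2 \left(-62 + 135\right) \left(10 - 138\right) = - 2 \cdot 73 \left(-128\right) = \left(-2\right) \left(-9344\right) = 18688$)
$\left(\left(T + 8 \cdot 14\right) - 216\right) O{\left(30 \right)} = \left(\left(18688 + 8 \cdot 14\right) - 216\right) 30^{2} = \left(\left(18688 + 112\right) - 216\right) 900 = \left(18800 - 216\right) 900 = 18584 \cdot 900 = 16725600$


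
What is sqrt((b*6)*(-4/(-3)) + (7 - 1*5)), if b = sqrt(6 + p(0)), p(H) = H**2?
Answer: sqrt(2 + 8*sqrt(6)) ≈ 4.6471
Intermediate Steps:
b = sqrt(6) (b = sqrt(6 + 0**2) = sqrt(6 + 0) = sqrt(6) ≈ 2.4495)
sqrt((b*6)*(-4/(-3)) + (7 - 1*5)) = sqrt((sqrt(6)*6)*(-4/(-3)) + (7 - 1*5)) = sqrt((6*sqrt(6))*(-4*(-1/3)) + (7 - 5)) = sqrt((6*sqrt(6))*(4/3) + 2) = sqrt(8*sqrt(6) + 2) = sqrt(2 + 8*sqrt(6))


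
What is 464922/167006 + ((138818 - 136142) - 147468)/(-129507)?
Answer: 2009328243/514963001 ≈ 3.9019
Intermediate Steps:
464922/167006 + ((138818 - 136142) - 147468)/(-129507) = 464922*(1/167006) + (2676 - 147468)*(-1/129507) = 232461/83503 - 144792*(-1/129507) = 232461/83503 + 48264/43169 = 2009328243/514963001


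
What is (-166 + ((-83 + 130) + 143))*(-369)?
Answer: -8856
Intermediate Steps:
(-166 + ((-83 + 130) + 143))*(-369) = (-166 + (47 + 143))*(-369) = (-166 + 190)*(-369) = 24*(-369) = -8856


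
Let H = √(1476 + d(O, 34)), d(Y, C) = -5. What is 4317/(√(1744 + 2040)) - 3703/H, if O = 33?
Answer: -3703*√1471/1471 + 4317*√946/1892 ≈ -26.370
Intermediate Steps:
H = √1471 (H = √(1476 - 5) = √1471 ≈ 38.354)
4317/(√(1744 + 2040)) - 3703/H = 4317/(√(1744 + 2040)) - 3703*√1471/1471 = 4317/(√3784) - 3703*√1471/1471 = 4317/((2*√946)) - 3703*√1471/1471 = 4317*(√946/1892) - 3703*√1471/1471 = 4317*√946/1892 - 3703*√1471/1471 = -3703*√1471/1471 + 4317*√946/1892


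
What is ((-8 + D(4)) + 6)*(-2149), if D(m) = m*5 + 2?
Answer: -42980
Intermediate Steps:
D(m) = 2 + 5*m (D(m) = 5*m + 2 = 2 + 5*m)
((-8 + D(4)) + 6)*(-2149) = ((-8 + (2 + 5*4)) + 6)*(-2149) = ((-8 + (2 + 20)) + 6)*(-2149) = ((-8 + 22) + 6)*(-2149) = (14 + 6)*(-2149) = 20*(-2149) = -42980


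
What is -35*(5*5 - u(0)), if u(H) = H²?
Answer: -875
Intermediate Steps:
-35*(5*5 - u(0)) = -35*(5*5 - 1*0²) = -35*(25 - 1*0) = -35*(25 + 0) = -35*25 = -875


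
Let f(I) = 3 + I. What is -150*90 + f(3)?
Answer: -13494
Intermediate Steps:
-150*90 + f(3) = -150*90 + (3 + 3) = -13500 + 6 = -13494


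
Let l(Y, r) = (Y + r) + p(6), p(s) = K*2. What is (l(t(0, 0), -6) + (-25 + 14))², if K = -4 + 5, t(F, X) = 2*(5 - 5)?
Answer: 225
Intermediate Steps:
t(F, X) = 0 (t(F, X) = 2*0 = 0)
K = 1
p(s) = 2 (p(s) = 1*2 = 2)
l(Y, r) = 2 + Y + r (l(Y, r) = (Y + r) + 2 = 2 + Y + r)
(l(t(0, 0), -6) + (-25 + 14))² = ((2 + 0 - 6) + (-25 + 14))² = (-4 - 11)² = (-15)² = 225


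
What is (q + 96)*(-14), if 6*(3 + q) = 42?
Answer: -1400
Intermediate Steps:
q = 4 (q = -3 + (⅙)*42 = -3 + 7 = 4)
(q + 96)*(-14) = (4 + 96)*(-14) = 100*(-14) = -1400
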